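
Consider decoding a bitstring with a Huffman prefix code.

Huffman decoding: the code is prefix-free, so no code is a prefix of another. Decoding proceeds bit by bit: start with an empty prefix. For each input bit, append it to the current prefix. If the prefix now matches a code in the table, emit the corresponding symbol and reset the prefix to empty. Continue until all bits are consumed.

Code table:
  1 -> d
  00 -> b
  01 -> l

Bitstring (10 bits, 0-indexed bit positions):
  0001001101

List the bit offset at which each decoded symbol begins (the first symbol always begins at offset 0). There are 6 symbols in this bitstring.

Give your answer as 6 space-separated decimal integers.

Answer: 0 2 4 6 7 8

Derivation:
Bit 0: prefix='0' (no match yet)
Bit 1: prefix='00' -> emit 'b', reset
Bit 2: prefix='0' (no match yet)
Bit 3: prefix='01' -> emit 'l', reset
Bit 4: prefix='0' (no match yet)
Bit 5: prefix='00' -> emit 'b', reset
Bit 6: prefix='1' -> emit 'd', reset
Bit 7: prefix='1' -> emit 'd', reset
Bit 8: prefix='0' (no match yet)
Bit 9: prefix='01' -> emit 'l', reset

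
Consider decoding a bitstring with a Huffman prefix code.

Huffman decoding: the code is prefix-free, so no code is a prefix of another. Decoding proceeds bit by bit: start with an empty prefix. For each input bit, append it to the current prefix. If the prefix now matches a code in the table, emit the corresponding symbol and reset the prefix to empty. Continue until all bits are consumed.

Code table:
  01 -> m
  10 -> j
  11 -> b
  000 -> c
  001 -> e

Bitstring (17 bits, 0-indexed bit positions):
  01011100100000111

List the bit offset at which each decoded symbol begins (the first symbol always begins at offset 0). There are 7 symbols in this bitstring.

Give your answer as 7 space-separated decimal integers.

Bit 0: prefix='0' (no match yet)
Bit 1: prefix='01' -> emit 'm', reset
Bit 2: prefix='0' (no match yet)
Bit 3: prefix='01' -> emit 'm', reset
Bit 4: prefix='1' (no match yet)
Bit 5: prefix='11' -> emit 'b', reset
Bit 6: prefix='0' (no match yet)
Bit 7: prefix='00' (no match yet)
Bit 8: prefix='001' -> emit 'e', reset
Bit 9: prefix='0' (no match yet)
Bit 10: prefix='00' (no match yet)
Bit 11: prefix='000' -> emit 'c', reset
Bit 12: prefix='0' (no match yet)
Bit 13: prefix='00' (no match yet)
Bit 14: prefix='001' -> emit 'e', reset
Bit 15: prefix='1' (no match yet)
Bit 16: prefix='11' -> emit 'b', reset

Answer: 0 2 4 6 9 12 15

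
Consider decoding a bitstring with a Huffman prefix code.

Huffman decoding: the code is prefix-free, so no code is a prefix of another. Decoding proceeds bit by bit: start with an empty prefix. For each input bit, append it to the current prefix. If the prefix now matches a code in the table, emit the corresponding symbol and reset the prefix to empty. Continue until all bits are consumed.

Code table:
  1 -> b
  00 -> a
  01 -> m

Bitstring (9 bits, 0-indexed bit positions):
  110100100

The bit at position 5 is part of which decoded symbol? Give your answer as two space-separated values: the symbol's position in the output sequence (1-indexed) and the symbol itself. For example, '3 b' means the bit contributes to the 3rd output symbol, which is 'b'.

Bit 0: prefix='1' -> emit 'b', reset
Bit 1: prefix='1' -> emit 'b', reset
Bit 2: prefix='0' (no match yet)
Bit 3: prefix='01' -> emit 'm', reset
Bit 4: prefix='0' (no match yet)
Bit 5: prefix='00' -> emit 'a', reset
Bit 6: prefix='1' -> emit 'b', reset
Bit 7: prefix='0' (no match yet)
Bit 8: prefix='00' -> emit 'a', reset

Answer: 4 a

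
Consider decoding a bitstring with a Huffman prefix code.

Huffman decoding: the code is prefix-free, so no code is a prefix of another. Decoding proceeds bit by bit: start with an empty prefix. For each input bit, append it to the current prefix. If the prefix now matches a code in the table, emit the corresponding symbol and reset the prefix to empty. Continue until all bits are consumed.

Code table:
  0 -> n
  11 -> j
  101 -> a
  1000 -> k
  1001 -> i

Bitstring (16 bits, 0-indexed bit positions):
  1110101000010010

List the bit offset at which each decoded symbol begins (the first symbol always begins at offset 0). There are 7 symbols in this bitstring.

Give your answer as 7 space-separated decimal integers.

Bit 0: prefix='1' (no match yet)
Bit 1: prefix='11' -> emit 'j', reset
Bit 2: prefix='1' (no match yet)
Bit 3: prefix='10' (no match yet)
Bit 4: prefix='101' -> emit 'a', reset
Bit 5: prefix='0' -> emit 'n', reset
Bit 6: prefix='1' (no match yet)
Bit 7: prefix='10' (no match yet)
Bit 8: prefix='100' (no match yet)
Bit 9: prefix='1000' -> emit 'k', reset
Bit 10: prefix='0' -> emit 'n', reset
Bit 11: prefix='1' (no match yet)
Bit 12: prefix='10' (no match yet)
Bit 13: prefix='100' (no match yet)
Bit 14: prefix='1001' -> emit 'i', reset
Bit 15: prefix='0' -> emit 'n', reset

Answer: 0 2 5 6 10 11 15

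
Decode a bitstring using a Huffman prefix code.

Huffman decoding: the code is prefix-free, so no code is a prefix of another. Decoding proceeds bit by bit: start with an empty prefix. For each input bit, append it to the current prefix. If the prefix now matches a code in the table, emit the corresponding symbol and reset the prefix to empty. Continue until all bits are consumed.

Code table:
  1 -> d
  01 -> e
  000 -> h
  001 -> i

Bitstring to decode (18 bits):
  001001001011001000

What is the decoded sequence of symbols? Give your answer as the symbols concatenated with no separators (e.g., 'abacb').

Answer: iiiedih

Derivation:
Bit 0: prefix='0' (no match yet)
Bit 1: prefix='00' (no match yet)
Bit 2: prefix='001' -> emit 'i', reset
Bit 3: prefix='0' (no match yet)
Bit 4: prefix='00' (no match yet)
Bit 5: prefix='001' -> emit 'i', reset
Bit 6: prefix='0' (no match yet)
Bit 7: prefix='00' (no match yet)
Bit 8: prefix='001' -> emit 'i', reset
Bit 9: prefix='0' (no match yet)
Bit 10: prefix='01' -> emit 'e', reset
Bit 11: prefix='1' -> emit 'd', reset
Bit 12: prefix='0' (no match yet)
Bit 13: prefix='00' (no match yet)
Bit 14: prefix='001' -> emit 'i', reset
Bit 15: prefix='0' (no match yet)
Bit 16: prefix='00' (no match yet)
Bit 17: prefix='000' -> emit 'h', reset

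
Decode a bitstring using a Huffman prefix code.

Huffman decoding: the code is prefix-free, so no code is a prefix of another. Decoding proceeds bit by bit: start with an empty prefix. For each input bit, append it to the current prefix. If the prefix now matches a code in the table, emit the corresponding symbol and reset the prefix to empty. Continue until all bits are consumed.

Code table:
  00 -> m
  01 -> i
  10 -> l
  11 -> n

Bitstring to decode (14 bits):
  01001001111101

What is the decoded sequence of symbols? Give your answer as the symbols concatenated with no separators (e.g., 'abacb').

Bit 0: prefix='0' (no match yet)
Bit 1: prefix='01' -> emit 'i', reset
Bit 2: prefix='0' (no match yet)
Bit 3: prefix='00' -> emit 'm', reset
Bit 4: prefix='1' (no match yet)
Bit 5: prefix='10' -> emit 'l', reset
Bit 6: prefix='0' (no match yet)
Bit 7: prefix='01' -> emit 'i', reset
Bit 8: prefix='1' (no match yet)
Bit 9: prefix='11' -> emit 'n', reset
Bit 10: prefix='1' (no match yet)
Bit 11: prefix='11' -> emit 'n', reset
Bit 12: prefix='0' (no match yet)
Bit 13: prefix='01' -> emit 'i', reset

Answer: imlinni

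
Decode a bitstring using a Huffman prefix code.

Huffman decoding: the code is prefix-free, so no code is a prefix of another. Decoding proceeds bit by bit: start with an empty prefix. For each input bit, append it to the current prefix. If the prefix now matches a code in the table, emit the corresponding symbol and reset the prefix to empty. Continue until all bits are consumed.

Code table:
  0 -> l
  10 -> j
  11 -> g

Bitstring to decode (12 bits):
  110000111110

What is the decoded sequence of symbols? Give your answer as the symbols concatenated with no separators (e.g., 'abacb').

Answer: gllllggj

Derivation:
Bit 0: prefix='1' (no match yet)
Bit 1: prefix='11' -> emit 'g', reset
Bit 2: prefix='0' -> emit 'l', reset
Bit 3: prefix='0' -> emit 'l', reset
Bit 4: prefix='0' -> emit 'l', reset
Bit 5: prefix='0' -> emit 'l', reset
Bit 6: prefix='1' (no match yet)
Bit 7: prefix='11' -> emit 'g', reset
Bit 8: prefix='1' (no match yet)
Bit 9: prefix='11' -> emit 'g', reset
Bit 10: prefix='1' (no match yet)
Bit 11: prefix='10' -> emit 'j', reset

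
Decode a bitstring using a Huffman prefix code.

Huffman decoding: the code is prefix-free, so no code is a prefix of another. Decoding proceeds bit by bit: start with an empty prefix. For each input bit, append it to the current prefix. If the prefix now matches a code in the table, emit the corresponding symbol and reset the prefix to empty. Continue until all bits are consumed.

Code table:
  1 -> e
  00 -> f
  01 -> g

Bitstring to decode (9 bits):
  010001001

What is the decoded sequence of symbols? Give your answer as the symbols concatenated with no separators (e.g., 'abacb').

Bit 0: prefix='0' (no match yet)
Bit 1: prefix='01' -> emit 'g', reset
Bit 2: prefix='0' (no match yet)
Bit 3: prefix='00' -> emit 'f', reset
Bit 4: prefix='0' (no match yet)
Bit 5: prefix='01' -> emit 'g', reset
Bit 6: prefix='0' (no match yet)
Bit 7: prefix='00' -> emit 'f', reset
Bit 8: prefix='1' -> emit 'e', reset

Answer: gfgfe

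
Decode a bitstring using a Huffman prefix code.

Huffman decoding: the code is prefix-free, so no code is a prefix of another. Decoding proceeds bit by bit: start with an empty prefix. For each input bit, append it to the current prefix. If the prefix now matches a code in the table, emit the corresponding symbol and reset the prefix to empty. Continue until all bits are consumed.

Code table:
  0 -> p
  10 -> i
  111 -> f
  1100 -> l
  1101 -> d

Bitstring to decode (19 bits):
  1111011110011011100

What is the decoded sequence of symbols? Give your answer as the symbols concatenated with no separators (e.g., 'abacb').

Answer: fifipdl

Derivation:
Bit 0: prefix='1' (no match yet)
Bit 1: prefix='11' (no match yet)
Bit 2: prefix='111' -> emit 'f', reset
Bit 3: prefix='1' (no match yet)
Bit 4: prefix='10' -> emit 'i', reset
Bit 5: prefix='1' (no match yet)
Bit 6: prefix='11' (no match yet)
Bit 7: prefix='111' -> emit 'f', reset
Bit 8: prefix='1' (no match yet)
Bit 9: prefix='10' -> emit 'i', reset
Bit 10: prefix='0' -> emit 'p', reset
Bit 11: prefix='1' (no match yet)
Bit 12: prefix='11' (no match yet)
Bit 13: prefix='110' (no match yet)
Bit 14: prefix='1101' -> emit 'd', reset
Bit 15: prefix='1' (no match yet)
Bit 16: prefix='11' (no match yet)
Bit 17: prefix='110' (no match yet)
Bit 18: prefix='1100' -> emit 'l', reset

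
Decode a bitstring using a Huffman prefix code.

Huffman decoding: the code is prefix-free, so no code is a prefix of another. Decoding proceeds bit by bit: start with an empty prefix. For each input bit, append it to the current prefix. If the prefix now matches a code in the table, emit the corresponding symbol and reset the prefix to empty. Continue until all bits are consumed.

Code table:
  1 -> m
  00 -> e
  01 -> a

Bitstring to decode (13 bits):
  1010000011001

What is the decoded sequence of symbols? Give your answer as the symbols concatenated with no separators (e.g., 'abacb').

Bit 0: prefix='1' -> emit 'm', reset
Bit 1: prefix='0' (no match yet)
Bit 2: prefix='01' -> emit 'a', reset
Bit 3: prefix='0' (no match yet)
Bit 4: prefix='00' -> emit 'e', reset
Bit 5: prefix='0' (no match yet)
Bit 6: prefix='00' -> emit 'e', reset
Bit 7: prefix='0' (no match yet)
Bit 8: prefix='01' -> emit 'a', reset
Bit 9: prefix='1' -> emit 'm', reset
Bit 10: prefix='0' (no match yet)
Bit 11: prefix='00' -> emit 'e', reset
Bit 12: prefix='1' -> emit 'm', reset

Answer: maeeamem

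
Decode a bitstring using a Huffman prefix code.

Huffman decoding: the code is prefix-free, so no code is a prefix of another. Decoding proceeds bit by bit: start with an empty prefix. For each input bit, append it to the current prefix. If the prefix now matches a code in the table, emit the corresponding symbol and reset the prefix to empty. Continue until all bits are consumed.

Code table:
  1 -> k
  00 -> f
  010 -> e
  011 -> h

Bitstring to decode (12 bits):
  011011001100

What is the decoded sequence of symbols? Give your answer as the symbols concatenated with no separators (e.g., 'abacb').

Bit 0: prefix='0' (no match yet)
Bit 1: prefix='01' (no match yet)
Bit 2: prefix='011' -> emit 'h', reset
Bit 3: prefix='0' (no match yet)
Bit 4: prefix='01' (no match yet)
Bit 5: prefix='011' -> emit 'h', reset
Bit 6: prefix='0' (no match yet)
Bit 7: prefix='00' -> emit 'f', reset
Bit 8: prefix='1' -> emit 'k', reset
Bit 9: prefix='1' -> emit 'k', reset
Bit 10: prefix='0' (no match yet)
Bit 11: prefix='00' -> emit 'f', reset

Answer: hhfkkf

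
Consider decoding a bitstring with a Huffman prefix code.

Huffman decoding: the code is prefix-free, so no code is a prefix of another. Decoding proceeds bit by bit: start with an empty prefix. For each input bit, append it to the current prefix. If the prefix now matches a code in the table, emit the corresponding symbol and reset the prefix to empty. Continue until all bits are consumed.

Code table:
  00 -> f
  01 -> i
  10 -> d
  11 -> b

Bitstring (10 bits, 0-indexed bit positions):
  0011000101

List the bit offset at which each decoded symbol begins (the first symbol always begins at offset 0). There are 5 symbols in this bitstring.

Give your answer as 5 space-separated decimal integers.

Answer: 0 2 4 6 8

Derivation:
Bit 0: prefix='0' (no match yet)
Bit 1: prefix='00' -> emit 'f', reset
Bit 2: prefix='1' (no match yet)
Bit 3: prefix='11' -> emit 'b', reset
Bit 4: prefix='0' (no match yet)
Bit 5: prefix='00' -> emit 'f', reset
Bit 6: prefix='0' (no match yet)
Bit 7: prefix='01' -> emit 'i', reset
Bit 8: prefix='0' (no match yet)
Bit 9: prefix='01' -> emit 'i', reset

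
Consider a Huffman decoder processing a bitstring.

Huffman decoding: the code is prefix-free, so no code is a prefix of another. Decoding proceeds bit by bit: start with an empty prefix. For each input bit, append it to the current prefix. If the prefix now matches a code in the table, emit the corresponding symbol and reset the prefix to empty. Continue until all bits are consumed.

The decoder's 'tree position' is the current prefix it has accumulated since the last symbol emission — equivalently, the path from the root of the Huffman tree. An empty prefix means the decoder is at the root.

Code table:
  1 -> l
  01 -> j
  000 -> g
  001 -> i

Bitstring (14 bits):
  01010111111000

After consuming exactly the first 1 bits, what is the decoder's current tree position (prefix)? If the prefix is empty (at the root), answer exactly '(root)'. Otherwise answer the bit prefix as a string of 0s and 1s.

Bit 0: prefix='0' (no match yet)

Answer: 0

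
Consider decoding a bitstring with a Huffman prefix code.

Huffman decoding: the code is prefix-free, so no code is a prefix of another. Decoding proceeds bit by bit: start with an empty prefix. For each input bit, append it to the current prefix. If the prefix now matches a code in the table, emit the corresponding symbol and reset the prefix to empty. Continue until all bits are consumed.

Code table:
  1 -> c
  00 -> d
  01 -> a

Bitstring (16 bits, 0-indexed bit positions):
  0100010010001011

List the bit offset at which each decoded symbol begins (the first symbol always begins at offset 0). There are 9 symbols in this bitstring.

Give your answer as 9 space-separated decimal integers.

Answer: 0 2 4 6 8 9 11 13 15

Derivation:
Bit 0: prefix='0' (no match yet)
Bit 1: prefix='01' -> emit 'a', reset
Bit 2: prefix='0' (no match yet)
Bit 3: prefix='00' -> emit 'd', reset
Bit 4: prefix='0' (no match yet)
Bit 5: prefix='01' -> emit 'a', reset
Bit 6: prefix='0' (no match yet)
Bit 7: prefix='00' -> emit 'd', reset
Bit 8: prefix='1' -> emit 'c', reset
Bit 9: prefix='0' (no match yet)
Bit 10: prefix='00' -> emit 'd', reset
Bit 11: prefix='0' (no match yet)
Bit 12: prefix='01' -> emit 'a', reset
Bit 13: prefix='0' (no match yet)
Bit 14: prefix='01' -> emit 'a', reset
Bit 15: prefix='1' -> emit 'c', reset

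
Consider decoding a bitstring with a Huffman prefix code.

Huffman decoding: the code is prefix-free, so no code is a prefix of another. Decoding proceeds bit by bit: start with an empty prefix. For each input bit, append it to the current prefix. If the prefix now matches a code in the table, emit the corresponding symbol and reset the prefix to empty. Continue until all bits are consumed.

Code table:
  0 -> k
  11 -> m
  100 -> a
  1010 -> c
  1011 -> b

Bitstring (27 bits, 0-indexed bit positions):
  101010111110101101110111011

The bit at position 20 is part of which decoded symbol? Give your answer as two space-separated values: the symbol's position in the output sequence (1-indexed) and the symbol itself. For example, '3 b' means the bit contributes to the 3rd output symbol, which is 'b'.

Answer: 8 b

Derivation:
Bit 0: prefix='1' (no match yet)
Bit 1: prefix='10' (no match yet)
Bit 2: prefix='101' (no match yet)
Bit 3: prefix='1010' -> emit 'c', reset
Bit 4: prefix='1' (no match yet)
Bit 5: prefix='10' (no match yet)
Bit 6: prefix='101' (no match yet)
Bit 7: prefix='1011' -> emit 'b', reset
Bit 8: prefix='1' (no match yet)
Bit 9: prefix='11' -> emit 'm', reset
Bit 10: prefix='1' (no match yet)
Bit 11: prefix='10' (no match yet)
Bit 12: prefix='101' (no match yet)
Bit 13: prefix='1010' -> emit 'c', reset
Bit 14: prefix='1' (no match yet)
Bit 15: prefix='11' -> emit 'm', reset
Bit 16: prefix='0' -> emit 'k', reset
Bit 17: prefix='1' (no match yet)
Bit 18: prefix='11' -> emit 'm', reset
Bit 19: prefix='1' (no match yet)
Bit 20: prefix='10' (no match yet)
Bit 21: prefix='101' (no match yet)
Bit 22: prefix='1011' -> emit 'b', reset
Bit 23: prefix='1' (no match yet)
Bit 24: prefix='10' (no match yet)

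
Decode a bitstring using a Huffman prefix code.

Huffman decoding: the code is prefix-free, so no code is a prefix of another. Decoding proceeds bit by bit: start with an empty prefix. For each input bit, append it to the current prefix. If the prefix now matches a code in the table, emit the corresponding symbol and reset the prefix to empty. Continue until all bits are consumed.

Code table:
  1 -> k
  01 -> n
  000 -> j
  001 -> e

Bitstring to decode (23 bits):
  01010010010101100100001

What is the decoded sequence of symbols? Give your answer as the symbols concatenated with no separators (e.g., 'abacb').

Answer: nneennkejn

Derivation:
Bit 0: prefix='0' (no match yet)
Bit 1: prefix='01' -> emit 'n', reset
Bit 2: prefix='0' (no match yet)
Bit 3: prefix='01' -> emit 'n', reset
Bit 4: prefix='0' (no match yet)
Bit 5: prefix='00' (no match yet)
Bit 6: prefix='001' -> emit 'e', reset
Bit 7: prefix='0' (no match yet)
Bit 8: prefix='00' (no match yet)
Bit 9: prefix='001' -> emit 'e', reset
Bit 10: prefix='0' (no match yet)
Bit 11: prefix='01' -> emit 'n', reset
Bit 12: prefix='0' (no match yet)
Bit 13: prefix='01' -> emit 'n', reset
Bit 14: prefix='1' -> emit 'k', reset
Bit 15: prefix='0' (no match yet)
Bit 16: prefix='00' (no match yet)
Bit 17: prefix='001' -> emit 'e', reset
Bit 18: prefix='0' (no match yet)
Bit 19: prefix='00' (no match yet)
Bit 20: prefix='000' -> emit 'j', reset
Bit 21: prefix='0' (no match yet)
Bit 22: prefix='01' -> emit 'n', reset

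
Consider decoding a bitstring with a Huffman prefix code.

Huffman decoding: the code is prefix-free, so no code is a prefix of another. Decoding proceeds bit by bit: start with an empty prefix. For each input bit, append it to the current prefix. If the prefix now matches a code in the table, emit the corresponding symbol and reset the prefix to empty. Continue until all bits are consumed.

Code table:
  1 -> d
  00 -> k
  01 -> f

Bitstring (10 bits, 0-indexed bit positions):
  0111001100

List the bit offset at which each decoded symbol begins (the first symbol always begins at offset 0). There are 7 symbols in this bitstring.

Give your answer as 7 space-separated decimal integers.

Bit 0: prefix='0' (no match yet)
Bit 1: prefix='01' -> emit 'f', reset
Bit 2: prefix='1' -> emit 'd', reset
Bit 3: prefix='1' -> emit 'd', reset
Bit 4: prefix='0' (no match yet)
Bit 5: prefix='00' -> emit 'k', reset
Bit 6: prefix='1' -> emit 'd', reset
Bit 7: prefix='1' -> emit 'd', reset
Bit 8: prefix='0' (no match yet)
Bit 9: prefix='00' -> emit 'k', reset

Answer: 0 2 3 4 6 7 8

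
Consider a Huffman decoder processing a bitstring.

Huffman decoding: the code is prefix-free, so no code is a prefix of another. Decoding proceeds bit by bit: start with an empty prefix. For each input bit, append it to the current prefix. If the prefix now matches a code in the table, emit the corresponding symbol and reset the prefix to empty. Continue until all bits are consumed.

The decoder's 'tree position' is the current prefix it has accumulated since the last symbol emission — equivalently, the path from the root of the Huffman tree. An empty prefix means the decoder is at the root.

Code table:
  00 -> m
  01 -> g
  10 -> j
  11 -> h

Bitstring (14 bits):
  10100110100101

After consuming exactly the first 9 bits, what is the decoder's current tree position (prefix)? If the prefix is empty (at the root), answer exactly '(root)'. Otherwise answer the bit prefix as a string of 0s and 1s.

Bit 0: prefix='1' (no match yet)
Bit 1: prefix='10' -> emit 'j', reset
Bit 2: prefix='1' (no match yet)
Bit 3: prefix='10' -> emit 'j', reset
Bit 4: prefix='0' (no match yet)
Bit 5: prefix='01' -> emit 'g', reset
Bit 6: prefix='1' (no match yet)
Bit 7: prefix='10' -> emit 'j', reset
Bit 8: prefix='1' (no match yet)

Answer: 1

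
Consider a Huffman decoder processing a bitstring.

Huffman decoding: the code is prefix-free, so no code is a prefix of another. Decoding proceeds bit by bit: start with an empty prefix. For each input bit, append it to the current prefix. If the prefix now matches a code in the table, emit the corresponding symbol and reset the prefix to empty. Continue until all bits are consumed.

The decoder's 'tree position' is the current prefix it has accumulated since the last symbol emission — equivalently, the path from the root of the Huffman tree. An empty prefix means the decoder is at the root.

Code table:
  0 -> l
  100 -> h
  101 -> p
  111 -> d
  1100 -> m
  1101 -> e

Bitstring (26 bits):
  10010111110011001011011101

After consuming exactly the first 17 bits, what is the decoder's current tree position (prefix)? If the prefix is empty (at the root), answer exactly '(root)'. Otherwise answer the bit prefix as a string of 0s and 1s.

Bit 0: prefix='1' (no match yet)
Bit 1: prefix='10' (no match yet)
Bit 2: prefix='100' -> emit 'h', reset
Bit 3: prefix='1' (no match yet)
Bit 4: prefix='10' (no match yet)
Bit 5: prefix='101' -> emit 'p', reset
Bit 6: prefix='1' (no match yet)
Bit 7: prefix='11' (no match yet)
Bit 8: prefix='111' -> emit 'd', reset
Bit 9: prefix='1' (no match yet)
Bit 10: prefix='10' (no match yet)
Bit 11: prefix='100' -> emit 'h', reset
Bit 12: prefix='1' (no match yet)
Bit 13: prefix='11' (no match yet)
Bit 14: prefix='110' (no match yet)
Bit 15: prefix='1100' -> emit 'm', reset
Bit 16: prefix='1' (no match yet)

Answer: 1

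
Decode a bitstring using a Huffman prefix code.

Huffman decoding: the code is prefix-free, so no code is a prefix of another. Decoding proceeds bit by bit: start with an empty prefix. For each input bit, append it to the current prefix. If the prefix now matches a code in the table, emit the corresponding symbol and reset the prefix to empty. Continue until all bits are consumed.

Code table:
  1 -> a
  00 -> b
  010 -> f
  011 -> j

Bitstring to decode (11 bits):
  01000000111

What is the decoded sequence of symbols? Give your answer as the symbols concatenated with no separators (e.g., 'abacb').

Bit 0: prefix='0' (no match yet)
Bit 1: prefix='01' (no match yet)
Bit 2: prefix='010' -> emit 'f', reset
Bit 3: prefix='0' (no match yet)
Bit 4: prefix='00' -> emit 'b', reset
Bit 5: prefix='0' (no match yet)
Bit 6: prefix='00' -> emit 'b', reset
Bit 7: prefix='0' (no match yet)
Bit 8: prefix='01' (no match yet)
Bit 9: prefix='011' -> emit 'j', reset
Bit 10: prefix='1' -> emit 'a', reset

Answer: fbbja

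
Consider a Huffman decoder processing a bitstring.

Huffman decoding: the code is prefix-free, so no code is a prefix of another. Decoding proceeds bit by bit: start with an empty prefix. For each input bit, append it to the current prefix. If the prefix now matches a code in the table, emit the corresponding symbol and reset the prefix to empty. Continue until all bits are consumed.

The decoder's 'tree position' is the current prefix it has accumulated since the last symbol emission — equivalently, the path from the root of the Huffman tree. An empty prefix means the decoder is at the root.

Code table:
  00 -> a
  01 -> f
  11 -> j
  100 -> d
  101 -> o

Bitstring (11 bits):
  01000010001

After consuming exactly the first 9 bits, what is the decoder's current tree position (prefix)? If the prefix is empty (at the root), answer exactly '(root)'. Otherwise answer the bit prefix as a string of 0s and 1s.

Bit 0: prefix='0' (no match yet)
Bit 1: prefix='01' -> emit 'f', reset
Bit 2: prefix='0' (no match yet)
Bit 3: prefix='00' -> emit 'a', reset
Bit 4: prefix='0' (no match yet)
Bit 5: prefix='00' -> emit 'a', reset
Bit 6: prefix='1' (no match yet)
Bit 7: prefix='10' (no match yet)
Bit 8: prefix='100' -> emit 'd', reset

Answer: (root)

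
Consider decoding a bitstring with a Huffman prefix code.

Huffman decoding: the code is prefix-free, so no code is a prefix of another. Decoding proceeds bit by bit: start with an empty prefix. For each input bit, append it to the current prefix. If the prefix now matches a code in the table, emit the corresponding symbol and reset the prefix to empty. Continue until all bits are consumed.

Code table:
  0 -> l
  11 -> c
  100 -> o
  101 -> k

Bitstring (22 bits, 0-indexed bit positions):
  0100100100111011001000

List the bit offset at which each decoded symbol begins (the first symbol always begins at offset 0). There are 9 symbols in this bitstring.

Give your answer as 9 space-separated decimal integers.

Answer: 0 1 4 7 10 12 15 18 21

Derivation:
Bit 0: prefix='0' -> emit 'l', reset
Bit 1: prefix='1' (no match yet)
Bit 2: prefix='10' (no match yet)
Bit 3: prefix='100' -> emit 'o', reset
Bit 4: prefix='1' (no match yet)
Bit 5: prefix='10' (no match yet)
Bit 6: prefix='100' -> emit 'o', reset
Bit 7: prefix='1' (no match yet)
Bit 8: prefix='10' (no match yet)
Bit 9: prefix='100' -> emit 'o', reset
Bit 10: prefix='1' (no match yet)
Bit 11: prefix='11' -> emit 'c', reset
Bit 12: prefix='1' (no match yet)
Bit 13: prefix='10' (no match yet)
Bit 14: prefix='101' -> emit 'k', reset
Bit 15: prefix='1' (no match yet)
Bit 16: prefix='10' (no match yet)
Bit 17: prefix='100' -> emit 'o', reset
Bit 18: prefix='1' (no match yet)
Bit 19: prefix='10' (no match yet)
Bit 20: prefix='100' -> emit 'o', reset
Bit 21: prefix='0' -> emit 'l', reset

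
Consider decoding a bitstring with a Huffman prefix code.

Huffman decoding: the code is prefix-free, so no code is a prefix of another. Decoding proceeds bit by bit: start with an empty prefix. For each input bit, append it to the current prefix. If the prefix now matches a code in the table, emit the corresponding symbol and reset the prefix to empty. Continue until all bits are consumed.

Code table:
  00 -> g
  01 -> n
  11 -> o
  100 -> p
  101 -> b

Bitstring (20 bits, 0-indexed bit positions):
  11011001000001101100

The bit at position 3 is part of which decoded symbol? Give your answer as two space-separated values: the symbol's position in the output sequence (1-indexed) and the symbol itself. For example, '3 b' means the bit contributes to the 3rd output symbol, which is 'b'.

Bit 0: prefix='1' (no match yet)
Bit 1: prefix='11' -> emit 'o', reset
Bit 2: prefix='0' (no match yet)
Bit 3: prefix='01' -> emit 'n', reset
Bit 4: prefix='1' (no match yet)
Bit 5: prefix='10' (no match yet)
Bit 6: prefix='100' -> emit 'p', reset
Bit 7: prefix='1' (no match yet)

Answer: 2 n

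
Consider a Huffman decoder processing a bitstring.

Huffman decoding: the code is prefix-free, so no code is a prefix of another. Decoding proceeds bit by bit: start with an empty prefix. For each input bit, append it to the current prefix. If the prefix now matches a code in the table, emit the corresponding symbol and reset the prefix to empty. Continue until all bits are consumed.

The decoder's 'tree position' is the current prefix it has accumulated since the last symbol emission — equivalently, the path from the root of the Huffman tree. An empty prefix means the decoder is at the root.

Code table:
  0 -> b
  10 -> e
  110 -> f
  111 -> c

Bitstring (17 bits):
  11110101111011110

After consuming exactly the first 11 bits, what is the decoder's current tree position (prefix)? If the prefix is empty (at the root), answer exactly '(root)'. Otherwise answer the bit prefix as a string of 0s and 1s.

Bit 0: prefix='1' (no match yet)
Bit 1: prefix='11' (no match yet)
Bit 2: prefix='111' -> emit 'c', reset
Bit 3: prefix='1' (no match yet)
Bit 4: prefix='10' -> emit 'e', reset
Bit 5: prefix='1' (no match yet)
Bit 6: prefix='10' -> emit 'e', reset
Bit 7: prefix='1' (no match yet)
Bit 8: prefix='11' (no match yet)
Bit 9: prefix='111' -> emit 'c', reset
Bit 10: prefix='1' (no match yet)

Answer: 1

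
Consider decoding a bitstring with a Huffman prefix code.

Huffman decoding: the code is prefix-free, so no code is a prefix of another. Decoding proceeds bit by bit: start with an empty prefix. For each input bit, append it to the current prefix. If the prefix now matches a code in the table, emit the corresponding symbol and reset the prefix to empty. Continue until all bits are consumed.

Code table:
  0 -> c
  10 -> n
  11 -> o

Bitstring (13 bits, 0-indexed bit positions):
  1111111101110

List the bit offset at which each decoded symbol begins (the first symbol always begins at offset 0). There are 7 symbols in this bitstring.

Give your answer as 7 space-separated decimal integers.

Answer: 0 2 4 6 8 9 11

Derivation:
Bit 0: prefix='1' (no match yet)
Bit 1: prefix='11' -> emit 'o', reset
Bit 2: prefix='1' (no match yet)
Bit 3: prefix='11' -> emit 'o', reset
Bit 4: prefix='1' (no match yet)
Bit 5: prefix='11' -> emit 'o', reset
Bit 6: prefix='1' (no match yet)
Bit 7: prefix='11' -> emit 'o', reset
Bit 8: prefix='0' -> emit 'c', reset
Bit 9: prefix='1' (no match yet)
Bit 10: prefix='11' -> emit 'o', reset
Bit 11: prefix='1' (no match yet)
Bit 12: prefix='10' -> emit 'n', reset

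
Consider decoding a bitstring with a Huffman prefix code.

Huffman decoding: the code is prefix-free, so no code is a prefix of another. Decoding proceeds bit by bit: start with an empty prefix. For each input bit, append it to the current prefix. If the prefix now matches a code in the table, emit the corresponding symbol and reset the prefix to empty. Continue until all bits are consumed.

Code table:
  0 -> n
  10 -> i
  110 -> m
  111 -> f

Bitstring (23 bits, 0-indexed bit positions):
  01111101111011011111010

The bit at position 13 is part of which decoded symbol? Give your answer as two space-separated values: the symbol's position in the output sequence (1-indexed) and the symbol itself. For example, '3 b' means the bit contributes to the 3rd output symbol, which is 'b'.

Bit 0: prefix='0' -> emit 'n', reset
Bit 1: prefix='1' (no match yet)
Bit 2: prefix='11' (no match yet)
Bit 3: prefix='111' -> emit 'f', reset
Bit 4: prefix='1' (no match yet)
Bit 5: prefix='11' (no match yet)
Bit 6: prefix='110' -> emit 'm', reset
Bit 7: prefix='1' (no match yet)
Bit 8: prefix='11' (no match yet)
Bit 9: prefix='111' -> emit 'f', reset
Bit 10: prefix='1' (no match yet)
Bit 11: prefix='10' -> emit 'i', reset
Bit 12: prefix='1' (no match yet)
Bit 13: prefix='11' (no match yet)
Bit 14: prefix='110' -> emit 'm', reset
Bit 15: prefix='1' (no match yet)
Bit 16: prefix='11' (no match yet)
Bit 17: prefix='111' -> emit 'f', reset

Answer: 6 m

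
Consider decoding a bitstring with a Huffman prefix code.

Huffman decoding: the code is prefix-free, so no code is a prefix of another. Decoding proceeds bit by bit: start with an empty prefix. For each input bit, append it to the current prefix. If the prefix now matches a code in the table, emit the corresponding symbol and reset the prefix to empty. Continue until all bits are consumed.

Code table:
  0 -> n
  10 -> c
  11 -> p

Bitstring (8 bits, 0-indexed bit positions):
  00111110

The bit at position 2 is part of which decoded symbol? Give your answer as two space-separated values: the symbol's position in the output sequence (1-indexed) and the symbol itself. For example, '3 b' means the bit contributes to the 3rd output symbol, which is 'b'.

Bit 0: prefix='0' -> emit 'n', reset
Bit 1: prefix='0' -> emit 'n', reset
Bit 2: prefix='1' (no match yet)
Bit 3: prefix='11' -> emit 'p', reset
Bit 4: prefix='1' (no match yet)
Bit 5: prefix='11' -> emit 'p', reset
Bit 6: prefix='1' (no match yet)

Answer: 3 p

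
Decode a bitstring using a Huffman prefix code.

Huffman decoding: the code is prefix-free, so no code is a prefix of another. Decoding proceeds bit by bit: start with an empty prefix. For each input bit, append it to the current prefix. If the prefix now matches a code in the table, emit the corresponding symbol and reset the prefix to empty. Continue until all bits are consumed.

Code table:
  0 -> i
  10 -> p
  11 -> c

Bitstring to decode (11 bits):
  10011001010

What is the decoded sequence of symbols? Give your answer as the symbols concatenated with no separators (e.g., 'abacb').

Bit 0: prefix='1' (no match yet)
Bit 1: prefix='10' -> emit 'p', reset
Bit 2: prefix='0' -> emit 'i', reset
Bit 3: prefix='1' (no match yet)
Bit 4: prefix='11' -> emit 'c', reset
Bit 5: prefix='0' -> emit 'i', reset
Bit 6: prefix='0' -> emit 'i', reset
Bit 7: prefix='1' (no match yet)
Bit 8: prefix='10' -> emit 'p', reset
Bit 9: prefix='1' (no match yet)
Bit 10: prefix='10' -> emit 'p', reset

Answer: piciipp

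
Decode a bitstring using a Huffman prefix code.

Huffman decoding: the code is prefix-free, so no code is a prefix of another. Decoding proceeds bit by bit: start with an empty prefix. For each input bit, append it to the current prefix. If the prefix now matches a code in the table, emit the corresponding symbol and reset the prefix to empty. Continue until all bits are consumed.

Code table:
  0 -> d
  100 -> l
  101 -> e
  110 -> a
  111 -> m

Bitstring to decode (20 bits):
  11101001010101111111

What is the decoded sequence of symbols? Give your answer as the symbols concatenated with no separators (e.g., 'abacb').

Bit 0: prefix='1' (no match yet)
Bit 1: prefix='11' (no match yet)
Bit 2: prefix='111' -> emit 'm', reset
Bit 3: prefix='0' -> emit 'd', reset
Bit 4: prefix='1' (no match yet)
Bit 5: prefix='10' (no match yet)
Bit 6: prefix='100' -> emit 'l', reset
Bit 7: prefix='1' (no match yet)
Bit 8: prefix='10' (no match yet)
Bit 9: prefix='101' -> emit 'e', reset
Bit 10: prefix='0' -> emit 'd', reset
Bit 11: prefix='1' (no match yet)
Bit 12: prefix='10' (no match yet)
Bit 13: prefix='101' -> emit 'e', reset
Bit 14: prefix='1' (no match yet)
Bit 15: prefix='11' (no match yet)
Bit 16: prefix='111' -> emit 'm', reset
Bit 17: prefix='1' (no match yet)
Bit 18: prefix='11' (no match yet)
Bit 19: prefix='111' -> emit 'm', reset

Answer: mdledemm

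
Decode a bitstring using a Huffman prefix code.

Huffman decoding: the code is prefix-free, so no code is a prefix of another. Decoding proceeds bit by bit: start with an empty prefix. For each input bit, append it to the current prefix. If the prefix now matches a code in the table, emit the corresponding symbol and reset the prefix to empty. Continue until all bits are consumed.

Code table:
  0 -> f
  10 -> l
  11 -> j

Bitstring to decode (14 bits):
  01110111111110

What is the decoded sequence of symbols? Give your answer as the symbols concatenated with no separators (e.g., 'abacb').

Answer: fjljjjjf

Derivation:
Bit 0: prefix='0' -> emit 'f', reset
Bit 1: prefix='1' (no match yet)
Bit 2: prefix='11' -> emit 'j', reset
Bit 3: prefix='1' (no match yet)
Bit 4: prefix='10' -> emit 'l', reset
Bit 5: prefix='1' (no match yet)
Bit 6: prefix='11' -> emit 'j', reset
Bit 7: prefix='1' (no match yet)
Bit 8: prefix='11' -> emit 'j', reset
Bit 9: prefix='1' (no match yet)
Bit 10: prefix='11' -> emit 'j', reset
Bit 11: prefix='1' (no match yet)
Bit 12: prefix='11' -> emit 'j', reset
Bit 13: prefix='0' -> emit 'f', reset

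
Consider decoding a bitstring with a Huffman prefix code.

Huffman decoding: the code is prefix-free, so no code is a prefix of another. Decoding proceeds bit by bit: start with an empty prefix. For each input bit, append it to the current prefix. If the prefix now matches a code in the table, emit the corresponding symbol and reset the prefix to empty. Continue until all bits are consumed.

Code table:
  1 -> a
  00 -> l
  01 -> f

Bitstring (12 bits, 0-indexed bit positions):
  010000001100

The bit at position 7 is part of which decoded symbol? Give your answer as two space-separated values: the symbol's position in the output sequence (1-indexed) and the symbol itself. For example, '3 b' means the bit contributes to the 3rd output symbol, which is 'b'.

Answer: 4 l

Derivation:
Bit 0: prefix='0' (no match yet)
Bit 1: prefix='01' -> emit 'f', reset
Bit 2: prefix='0' (no match yet)
Bit 3: prefix='00' -> emit 'l', reset
Bit 4: prefix='0' (no match yet)
Bit 5: prefix='00' -> emit 'l', reset
Bit 6: prefix='0' (no match yet)
Bit 7: prefix='00' -> emit 'l', reset
Bit 8: prefix='1' -> emit 'a', reset
Bit 9: prefix='1' -> emit 'a', reset
Bit 10: prefix='0' (no match yet)
Bit 11: prefix='00' -> emit 'l', reset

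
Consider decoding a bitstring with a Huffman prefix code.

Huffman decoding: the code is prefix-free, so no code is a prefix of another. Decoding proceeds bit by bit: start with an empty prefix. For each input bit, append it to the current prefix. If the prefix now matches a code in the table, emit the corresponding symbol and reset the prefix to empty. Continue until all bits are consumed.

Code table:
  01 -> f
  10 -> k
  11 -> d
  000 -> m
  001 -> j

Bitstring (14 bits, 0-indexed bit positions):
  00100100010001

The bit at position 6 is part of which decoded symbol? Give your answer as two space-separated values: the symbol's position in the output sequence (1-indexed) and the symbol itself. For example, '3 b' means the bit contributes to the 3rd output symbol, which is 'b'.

Bit 0: prefix='0' (no match yet)
Bit 1: prefix='00' (no match yet)
Bit 2: prefix='001' -> emit 'j', reset
Bit 3: prefix='0' (no match yet)
Bit 4: prefix='00' (no match yet)
Bit 5: prefix='001' -> emit 'j', reset
Bit 6: prefix='0' (no match yet)
Bit 7: prefix='00' (no match yet)
Bit 8: prefix='000' -> emit 'm', reset
Bit 9: prefix='1' (no match yet)
Bit 10: prefix='10' -> emit 'k', reset

Answer: 3 m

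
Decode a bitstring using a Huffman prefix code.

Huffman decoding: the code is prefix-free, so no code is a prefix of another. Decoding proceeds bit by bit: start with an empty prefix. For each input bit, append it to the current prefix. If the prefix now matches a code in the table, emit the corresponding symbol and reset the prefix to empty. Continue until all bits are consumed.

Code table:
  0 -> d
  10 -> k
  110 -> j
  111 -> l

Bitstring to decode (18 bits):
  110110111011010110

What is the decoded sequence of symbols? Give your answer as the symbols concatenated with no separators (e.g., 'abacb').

Answer: jjldjkj

Derivation:
Bit 0: prefix='1' (no match yet)
Bit 1: prefix='11' (no match yet)
Bit 2: prefix='110' -> emit 'j', reset
Bit 3: prefix='1' (no match yet)
Bit 4: prefix='11' (no match yet)
Bit 5: prefix='110' -> emit 'j', reset
Bit 6: prefix='1' (no match yet)
Bit 7: prefix='11' (no match yet)
Bit 8: prefix='111' -> emit 'l', reset
Bit 9: prefix='0' -> emit 'd', reset
Bit 10: prefix='1' (no match yet)
Bit 11: prefix='11' (no match yet)
Bit 12: prefix='110' -> emit 'j', reset
Bit 13: prefix='1' (no match yet)
Bit 14: prefix='10' -> emit 'k', reset
Bit 15: prefix='1' (no match yet)
Bit 16: prefix='11' (no match yet)
Bit 17: prefix='110' -> emit 'j', reset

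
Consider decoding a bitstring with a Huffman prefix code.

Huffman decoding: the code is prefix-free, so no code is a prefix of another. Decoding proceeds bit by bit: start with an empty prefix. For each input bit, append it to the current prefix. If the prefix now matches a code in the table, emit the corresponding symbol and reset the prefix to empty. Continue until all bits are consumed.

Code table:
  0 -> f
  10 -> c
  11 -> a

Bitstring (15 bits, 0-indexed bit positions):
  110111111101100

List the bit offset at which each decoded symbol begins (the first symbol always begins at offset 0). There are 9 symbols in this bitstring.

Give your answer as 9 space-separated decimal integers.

Bit 0: prefix='1' (no match yet)
Bit 1: prefix='11' -> emit 'a', reset
Bit 2: prefix='0' -> emit 'f', reset
Bit 3: prefix='1' (no match yet)
Bit 4: prefix='11' -> emit 'a', reset
Bit 5: prefix='1' (no match yet)
Bit 6: prefix='11' -> emit 'a', reset
Bit 7: prefix='1' (no match yet)
Bit 8: prefix='11' -> emit 'a', reset
Bit 9: prefix='1' (no match yet)
Bit 10: prefix='10' -> emit 'c', reset
Bit 11: prefix='1' (no match yet)
Bit 12: prefix='11' -> emit 'a', reset
Bit 13: prefix='0' -> emit 'f', reset
Bit 14: prefix='0' -> emit 'f', reset

Answer: 0 2 3 5 7 9 11 13 14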